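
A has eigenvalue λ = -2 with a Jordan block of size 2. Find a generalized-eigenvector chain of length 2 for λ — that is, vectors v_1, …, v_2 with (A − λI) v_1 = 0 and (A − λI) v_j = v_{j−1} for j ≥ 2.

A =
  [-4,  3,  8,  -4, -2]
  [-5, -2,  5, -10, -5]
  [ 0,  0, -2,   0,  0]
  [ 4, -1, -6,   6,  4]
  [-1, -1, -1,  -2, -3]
A Jordan chain for λ = -2 of length 2:
v_1 = (3, 0, 0, -1, -1)ᵀ
v_2 = (0, 1, 0, 0, 0)ᵀ

Let N = A − (-2)·I. We want v_2 with N^2 v_2 = 0 but N^1 v_2 ≠ 0; then v_{j-1} := N · v_j for j = 2, …, 2.

Pick v_2 = (0, 1, 0, 0, 0)ᵀ.
Then v_1 = N · v_2 = (3, 0, 0, -1, -1)ᵀ.

Sanity check: (A − (-2)·I) v_1 = (0, 0, 0, 0, 0)ᵀ = 0. ✓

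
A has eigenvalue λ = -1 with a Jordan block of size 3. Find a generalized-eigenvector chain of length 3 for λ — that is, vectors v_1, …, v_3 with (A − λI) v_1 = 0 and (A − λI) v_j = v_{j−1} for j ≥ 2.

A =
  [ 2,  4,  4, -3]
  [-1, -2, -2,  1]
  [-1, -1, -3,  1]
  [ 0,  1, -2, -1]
A Jordan chain for λ = -1 of length 3:
v_1 = (1, 0, 0, 1)ᵀ
v_2 = (3, -1, -1, 0)ᵀ
v_3 = (1, 0, 0, 0)ᵀ

Let N = A − (-1)·I. We want v_3 with N^3 v_3 = 0 but N^2 v_3 ≠ 0; then v_{j-1} := N · v_j for j = 3, …, 2.

Pick v_3 = (1, 0, 0, 0)ᵀ.
Then v_2 = N · v_3 = (3, -1, -1, 0)ᵀ.
Then v_1 = N · v_2 = (1, 0, 0, 1)ᵀ.

Sanity check: (A − (-1)·I) v_1 = (0, 0, 0, 0)ᵀ = 0. ✓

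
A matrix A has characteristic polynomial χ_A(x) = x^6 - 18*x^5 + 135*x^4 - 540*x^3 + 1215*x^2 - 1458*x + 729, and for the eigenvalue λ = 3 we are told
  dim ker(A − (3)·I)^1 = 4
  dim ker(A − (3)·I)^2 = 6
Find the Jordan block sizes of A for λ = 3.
Block sizes for λ = 3: [2, 2, 1, 1]

From the dimensions of kernels of powers, the number of Jordan blocks of size at least j is d_j − d_{j−1} where d_j = dim ker(N^j) (with d_0 = 0). Computing the differences gives [4, 2].
The number of blocks of size exactly k is (#blocks of size ≥ k) − (#blocks of size ≥ k + 1), so the partition is: 2 block(s) of size 1, 2 block(s) of size 2.
In nonincreasing order the block sizes are [2, 2, 1, 1].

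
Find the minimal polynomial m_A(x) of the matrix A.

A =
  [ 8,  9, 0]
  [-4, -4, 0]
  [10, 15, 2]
x^2 - 4*x + 4

The characteristic polynomial is χ_A(x) = (x - 2)^3, so the eigenvalues are known. The minimal polynomial is
  m_A(x) = Π_λ (x − λ)^{k_λ}
where k_λ is the size of the *largest* Jordan block for λ (equivalently, the smallest k with (A − λI)^k v = 0 for every generalised eigenvector v of λ).

  λ = 2: largest Jordan block has size 2, contributing (x − 2)^2

So m_A(x) = (x - 2)^2 = x^2 - 4*x + 4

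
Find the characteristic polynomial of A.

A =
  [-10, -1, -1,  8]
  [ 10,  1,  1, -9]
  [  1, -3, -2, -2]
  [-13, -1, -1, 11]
x^4 - 6*x^2 - 8*x - 3

Expanding det(x·I − A) (e.g. by cofactor expansion or by noting that A is similar to its Jordan form J, which has the same characteristic polynomial as A) gives
  χ_A(x) = x^4 - 6*x^2 - 8*x - 3
which factors as (x - 3)*(x + 1)^3. The eigenvalues (with algebraic multiplicities) are λ = -1 with multiplicity 3, λ = 3 with multiplicity 1.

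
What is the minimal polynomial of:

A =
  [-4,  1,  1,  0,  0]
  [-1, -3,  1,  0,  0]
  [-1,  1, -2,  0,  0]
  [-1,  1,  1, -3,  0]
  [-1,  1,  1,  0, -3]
x^3 + 9*x^2 + 27*x + 27

The characteristic polynomial is χ_A(x) = (x + 3)^5, so the eigenvalues are known. The minimal polynomial is
  m_A(x) = Π_λ (x − λ)^{k_λ}
where k_λ is the size of the *largest* Jordan block for λ (equivalently, the smallest k with (A − λI)^k v = 0 for every generalised eigenvector v of λ).

  λ = -3: largest Jordan block has size 3, contributing (x + 3)^3

So m_A(x) = (x + 3)^3 = x^3 + 9*x^2 + 27*x + 27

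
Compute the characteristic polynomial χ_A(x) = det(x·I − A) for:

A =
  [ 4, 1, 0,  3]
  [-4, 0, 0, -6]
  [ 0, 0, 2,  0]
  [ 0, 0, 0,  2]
x^4 - 8*x^3 + 24*x^2 - 32*x + 16

Expanding det(x·I − A) (e.g. by cofactor expansion or by noting that A is similar to its Jordan form J, which has the same characteristic polynomial as A) gives
  χ_A(x) = x^4 - 8*x^3 + 24*x^2 - 32*x + 16
which factors as (x - 2)^4. The eigenvalues (with algebraic multiplicities) are λ = 2 with multiplicity 4.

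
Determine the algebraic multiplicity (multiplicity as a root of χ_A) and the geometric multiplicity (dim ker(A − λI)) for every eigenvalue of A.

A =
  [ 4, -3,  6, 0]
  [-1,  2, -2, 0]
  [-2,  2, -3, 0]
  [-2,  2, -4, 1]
λ = 1: alg = 4, geom = 3

Step 1 — factor the characteristic polynomial to read off the algebraic multiplicities:
  χ_A(x) = (x - 1)^4

Step 2 — compute geometric multiplicities via the rank-nullity identity g(λ) = n − rank(A − λI):
  rank(A − (1)·I) = 1, so dim ker(A − (1)·I) = n − 1 = 3

Summary:
  λ = 1: algebraic multiplicity = 4, geometric multiplicity = 3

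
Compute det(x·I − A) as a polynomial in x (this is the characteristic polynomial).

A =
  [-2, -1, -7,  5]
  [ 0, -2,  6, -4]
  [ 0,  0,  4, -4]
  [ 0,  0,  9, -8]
x^4 + 8*x^3 + 24*x^2 + 32*x + 16

Expanding det(x·I − A) (e.g. by cofactor expansion or by noting that A is similar to its Jordan form J, which has the same characteristic polynomial as A) gives
  χ_A(x) = x^4 + 8*x^3 + 24*x^2 + 32*x + 16
which factors as (x + 2)^4. The eigenvalues (with algebraic multiplicities) are λ = -2 with multiplicity 4.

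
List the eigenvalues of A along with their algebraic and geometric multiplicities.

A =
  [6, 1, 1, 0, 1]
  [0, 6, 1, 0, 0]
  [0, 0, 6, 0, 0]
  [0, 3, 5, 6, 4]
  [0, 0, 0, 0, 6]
λ = 6: alg = 5, geom = 2

Step 1 — factor the characteristic polynomial to read off the algebraic multiplicities:
  χ_A(x) = (x - 6)^5

Step 2 — compute geometric multiplicities via the rank-nullity identity g(λ) = n − rank(A − λI):
  rank(A − (6)·I) = 3, so dim ker(A − (6)·I) = n − 3 = 2

Summary:
  λ = 6: algebraic multiplicity = 5, geometric multiplicity = 2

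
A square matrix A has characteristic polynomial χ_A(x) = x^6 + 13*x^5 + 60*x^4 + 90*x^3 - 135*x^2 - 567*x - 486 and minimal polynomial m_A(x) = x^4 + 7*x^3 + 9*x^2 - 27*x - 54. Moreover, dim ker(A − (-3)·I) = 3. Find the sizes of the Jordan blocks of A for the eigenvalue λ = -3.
Block sizes for λ = -3: [3, 1, 1]

Step 1 — from the characteristic polynomial, algebraic multiplicity of λ = -3 is 5. From dim ker(A − (-3)·I) = 3, there are exactly 3 Jordan blocks for λ = -3.
Step 2 — from the minimal polynomial, the factor (x + 3)^3 tells us the largest block for λ = -3 has size 3.
Step 3 — with total size 5, 3 blocks, and largest block 3, the block sizes (in nonincreasing order) are [3, 1, 1].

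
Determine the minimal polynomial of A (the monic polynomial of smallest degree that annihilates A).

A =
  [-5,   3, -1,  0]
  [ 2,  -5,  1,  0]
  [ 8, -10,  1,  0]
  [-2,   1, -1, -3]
x^3 + 9*x^2 + 27*x + 27

The characteristic polynomial is χ_A(x) = (x + 3)^4, so the eigenvalues are known. The minimal polynomial is
  m_A(x) = Π_λ (x − λ)^{k_λ}
where k_λ is the size of the *largest* Jordan block for λ (equivalently, the smallest k with (A − λI)^k v = 0 for every generalised eigenvector v of λ).

  λ = -3: largest Jordan block has size 3, contributing (x + 3)^3

So m_A(x) = (x + 3)^3 = x^3 + 9*x^2 + 27*x + 27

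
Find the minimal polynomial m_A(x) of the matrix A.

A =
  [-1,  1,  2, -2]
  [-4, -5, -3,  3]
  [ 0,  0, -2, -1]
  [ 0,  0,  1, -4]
x^3 + 9*x^2 + 27*x + 27

The characteristic polynomial is χ_A(x) = (x + 3)^4, so the eigenvalues are known. The minimal polynomial is
  m_A(x) = Π_λ (x − λ)^{k_λ}
where k_λ is the size of the *largest* Jordan block for λ (equivalently, the smallest k with (A − λI)^k v = 0 for every generalised eigenvector v of λ).

  λ = -3: largest Jordan block has size 3, contributing (x + 3)^3

So m_A(x) = (x + 3)^3 = x^3 + 9*x^2 + 27*x + 27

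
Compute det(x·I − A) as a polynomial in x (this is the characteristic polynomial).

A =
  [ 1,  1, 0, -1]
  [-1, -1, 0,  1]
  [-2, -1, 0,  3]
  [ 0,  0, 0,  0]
x^4

Expanding det(x·I − A) (e.g. by cofactor expansion or by noting that A is similar to its Jordan form J, which has the same characteristic polynomial as A) gives
  χ_A(x) = x^4
which factors as x^4. The eigenvalues (with algebraic multiplicities) are λ = 0 with multiplicity 4.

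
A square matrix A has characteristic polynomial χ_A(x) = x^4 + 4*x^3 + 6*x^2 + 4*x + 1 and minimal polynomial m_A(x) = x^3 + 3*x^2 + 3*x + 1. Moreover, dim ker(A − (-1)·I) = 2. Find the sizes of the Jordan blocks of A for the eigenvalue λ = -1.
Block sizes for λ = -1: [3, 1]

Step 1 — from the characteristic polynomial, algebraic multiplicity of λ = -1 is 4. From dim ker(A − (-1)·I) = 2, there are exactly 2 Jordan blocks for λ = -1.
Step 2 — from the minimal polynomial, the factor (x + 1)^3 tells us the largest block for λ = -1 has size 3.
Step 3 — with total size 4, 2 blocks, and largest block 3, the block sizes (in nonincreasing order) are [3, 1].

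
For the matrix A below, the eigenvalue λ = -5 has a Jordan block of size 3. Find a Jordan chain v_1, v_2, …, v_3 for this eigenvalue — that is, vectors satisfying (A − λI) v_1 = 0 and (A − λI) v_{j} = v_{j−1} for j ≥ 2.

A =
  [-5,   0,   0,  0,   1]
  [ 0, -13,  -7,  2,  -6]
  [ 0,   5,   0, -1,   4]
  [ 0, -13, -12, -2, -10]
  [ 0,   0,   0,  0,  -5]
A Jordan chain for λ = -5 of length 3:
v_1 = (0, 3, -2, 5, 0)ᵀ
v_2 = (0, -8, 5, -13, 0)ᵀ
v_3 = (0, 1, 0, 0, 0)ᵀ

Let N = A − (-5)·I. We want v_3 with N^3 v_3 = 0 but N^2 v_3 ≠ 0; then v_{j-1} := N · v_j for j = 3, …, 2.

Pick v_3 = (0, 1, 0, 0, 0)ᵀ.
Then v_2 = N · v_3 = (0, -8, 5, -13, 0)ᵀ.
Then v_1 = N · v_2 = (0, 3, -2, 5, 0)ᵀ.

Sanity check: (A − (-5)·I) v_1 = (0, 0, 0, 0, 0)ᵀ = 0. ✓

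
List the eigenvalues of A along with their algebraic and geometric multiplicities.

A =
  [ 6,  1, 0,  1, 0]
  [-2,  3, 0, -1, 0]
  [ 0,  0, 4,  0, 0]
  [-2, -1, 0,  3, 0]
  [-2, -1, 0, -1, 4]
λ = 4: alg = 5, geom = 4

Step 1 — factor the characteristic polynomial to read off the algebraic multiplicities:
  χ_A(x) = (x - 4)^5

Step 2 — compute geometric multiplicities via the rank-nullity identity g(λ) = n − rank(A − λI):
  rank(A − (4)·I) = 1, so dim ker(A − (4)·I) = n − 1 = 4

Summary:
  λ = 4: algebraic multiplicity = 5, geometric multiplicity = 4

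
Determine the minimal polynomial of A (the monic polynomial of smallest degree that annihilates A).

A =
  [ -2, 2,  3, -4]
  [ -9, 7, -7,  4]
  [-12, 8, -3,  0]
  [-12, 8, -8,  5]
x^3 - 6*x^2 + 5*x

The characteristic polynomial is χ_A(x) = x*(x - 5)*(x - 1)^2, so the eigenvalues are known. The minimal polynomial is
  m_A(x) = Π_λ (x − λ)^{k_λ}
where k_λ is the size of the *largest* Jordan block for λ (equivalently, the smallest k with (A − λI)^k v = 0 for every generalised eigenvector v of λ).

  λ = 0: largest Jordan block has size 1, contributing (x − 0)
  λ = 1: largest Jordan block has size 1, contributing (x − 1)
  λ = 5: largest Jordan block has size 1, contributing (x − 5)

So m_A(x) = x*(x - 5)*(x - 1) = x^3 - 6*x^2 + 5*x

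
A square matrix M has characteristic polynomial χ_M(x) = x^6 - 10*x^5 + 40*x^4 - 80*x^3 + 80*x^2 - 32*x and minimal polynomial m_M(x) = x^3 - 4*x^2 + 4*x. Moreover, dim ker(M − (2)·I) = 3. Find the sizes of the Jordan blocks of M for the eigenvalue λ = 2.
Block sizes for λ = 2: [2, 2, 1]

Step 1 — from the characteristic polynomial, algebraic multiplicity of λ = 2 is 5. From dim ker(M − (2)·I) = 3, there are exactly 3 Jordan blocks for λ = 2.
Step 2 — from the minimal polynomial, the factor (x − 2)^2 tells us the largest block for λ = 2 has size 2.
Step 3 — with total size 5, 3 blocks, and largest block 2, the block sizes (in nonincreasing order) are [2, 2, 1].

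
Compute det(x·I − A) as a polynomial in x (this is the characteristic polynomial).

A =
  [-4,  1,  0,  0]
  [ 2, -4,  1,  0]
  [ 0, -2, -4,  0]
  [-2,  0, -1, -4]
x^4 + 16*x^3 + 96*x^2 + 256*x + 256

Expanding det(x·I − A) (e.g. by cofactor expansion or by noting that A is similar to its Jordan form J, which has the same characteristic polynomial as A) gives
  χ_A(x) = x^4 + 16*x^3 + 96*x^2 + 256*x + 256
which factors as (x + 4)^4. The eigenvalues (with algebraic multiplicities) are λ = -4 with multiplicity 4.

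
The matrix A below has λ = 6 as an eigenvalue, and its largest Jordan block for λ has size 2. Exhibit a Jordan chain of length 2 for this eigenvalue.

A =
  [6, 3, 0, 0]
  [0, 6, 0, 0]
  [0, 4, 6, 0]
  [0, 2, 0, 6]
A Jordan chain for λ = 6 of length 2:
v_1 = (3, 0, 4, 2)ᵀ
v_2 = (0, 1, 0, 0)ᵀ

Let N = A − (6)·I. We want v_2 with N^2 v_2 = 0 but N^1 v_2 ≠ 0; then v_{j-1} := N · v_j for j = 2, …, 2.

Pick v_2 = (0, 1, 0, 0)ᵀ.
Then v_1 = N · v_2 = (3, 0, 4, 2)ᵀ.

Sanity check: (A − (6)·I) v_1 = (0, 0, 0, 0)ᵀ = 0. ✓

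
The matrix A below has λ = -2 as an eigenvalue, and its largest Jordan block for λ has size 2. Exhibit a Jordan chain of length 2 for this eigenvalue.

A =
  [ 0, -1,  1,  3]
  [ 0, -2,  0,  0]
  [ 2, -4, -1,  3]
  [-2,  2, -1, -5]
A Jordan chain for λ = -2 of length 2:
v_1 = (2, 0, 2, -2)ᵀ
v_2 = (1, 0, 0, 0)ᵀ

Let N = A − (-2)·I. We want v_2 with N^2 v_2 = 0 but N^1 v_2 ≠ 0; then v_{j-1} := N · v_j for j = 2, …, 2.

Pick v_2 = (1, 0, 0, 0)ᵀ.
Then v_1 = N · v_2 = (2, 0, 2, -2)ᵀ.

Sanity check: (A − (-2)·I) v_1 = (0, 0, 0, 0)ᵀ = 0. ✓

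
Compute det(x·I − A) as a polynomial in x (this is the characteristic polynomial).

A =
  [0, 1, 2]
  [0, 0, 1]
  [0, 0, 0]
x^3

Expanding det(x·I − A) (e.g. by cofactor expansion or by noting that A is similar to its Jordan form J, which has the same characteristic polynomial as A) gives
  χ_A(x) = x^3
which factors as x^3. The eigenvalues (with algebraic multiplicities) are λ = 0 with multiplicity 3.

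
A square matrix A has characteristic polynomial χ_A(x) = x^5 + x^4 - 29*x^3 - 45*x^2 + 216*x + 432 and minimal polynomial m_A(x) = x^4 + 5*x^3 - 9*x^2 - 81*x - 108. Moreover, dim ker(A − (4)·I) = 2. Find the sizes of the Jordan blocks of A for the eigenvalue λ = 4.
Block sizes for λ = 4: [1, 1]

Step 1 — from the characteristic polynomial, algebraic multiplicity of λ = 4 is 2. From dim ker(A − (4)·I) = 2, there are exactly 2 Jordan blocks for λ = 4.
Step 2 — from the minimal polynomial, the factor (x − 4) tells us the largest block for λ = 4 has size 1.
Step 3 — with total size 2, 2 blocks, and largest block 1, the block sizes (in nonincreasing order) are [1, 1].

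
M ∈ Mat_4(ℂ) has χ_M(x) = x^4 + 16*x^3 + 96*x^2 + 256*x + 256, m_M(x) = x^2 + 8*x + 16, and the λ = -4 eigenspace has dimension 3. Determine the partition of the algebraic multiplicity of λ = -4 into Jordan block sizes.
Block sizes for λ = -4: [2, 1, 1]

Step 1 — from the characteristic polynomial, algebraic multiplicity of λ = -4 is 4. From dim ker(M − (-4)·I) = 3, there are exactly 3 Jordan blocks for λ = -4.
Step 2 — from the minimal polynomial, the factor (x + 4)^2 tells us the largest block for λ = -4 has size 2.
Step 3 — with total size 4, 3 blocks, and largest block 2, the block sizes (in nonincreasing order) are [2, 1, 1].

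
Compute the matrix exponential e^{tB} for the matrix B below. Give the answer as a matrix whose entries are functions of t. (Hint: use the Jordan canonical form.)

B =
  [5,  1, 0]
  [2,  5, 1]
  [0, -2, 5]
e^{tB} =
  [t^2*exp(5*t) + exp(5*t), t*exp(5*t), t^2*exp(5*t)/2]
  [2*t*exp(5*t), exp(5*t), t*exp(5*t)]
  [-2*t^2*exp(5*t), -2*t*exp(5*t), -t^2*exp(5*t) + exp(5*t)]

Strategy: write B = P · J · P⁻¹ where J is a Jordan canonical form, so e^{tB} = P · e^{tJ} · P⁻¹, and e^{tJ} can be computed block-by-block.

B has Jordan form
J =
  [5, 1, 0]
  [0, 5, 1]
  [0, 0, 5]
(up to reordering of blocks).

Per-block formulas:
  For a 3×3 Jordan block J_3(5): exp(t · J_3(5)) = e^(5t)·(I + t·N + (t^2/2)·N^2), where N is the 3×3 nilpotent shift.

After assembling e^{tJ} and conjugating by P, we get:

e^{tB} =
  [t^2*exp(5*t) + exp(5*t), t*exp(5*t), t^2*exp(5*t)/2]
  [2*t*exp(5*t), exp(5*t), t*exp(5*t)]
  [-2*t^2*exp(5*t), -2*t*exp(5*t), -t^2*exp(5*t) + exp(5*t)]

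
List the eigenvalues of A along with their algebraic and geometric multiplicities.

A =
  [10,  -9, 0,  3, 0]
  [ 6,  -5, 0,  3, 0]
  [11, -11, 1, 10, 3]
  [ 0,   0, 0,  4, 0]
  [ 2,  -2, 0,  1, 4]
λ = 1: alg = 2, geom = 2; λ = 4: alg = 3, geom = 2

Step 1 — factor the characteristic polynomial to read off the algebraic multiplicities:
  χ_A(x) = (x - 4)^3*(x - 1)^2

Step 2 — compute geometric multiplicities via the rank-nullity identity g(λ) = n − rank(A − λI):
  rank(A − (1)·I) = 3, so dim ker(A − (1)·I) = n − 3 = 2
  rank(A − (4)·I) = 3, so dim ker(A − (4)·I) = n − 3 = 2

Summary:
  λ = 1: algebraic multiplicity = 2, geometric multiplicity = 2
  λ = 4: algebraic multiplicity = 3, geometric multiplicity = 2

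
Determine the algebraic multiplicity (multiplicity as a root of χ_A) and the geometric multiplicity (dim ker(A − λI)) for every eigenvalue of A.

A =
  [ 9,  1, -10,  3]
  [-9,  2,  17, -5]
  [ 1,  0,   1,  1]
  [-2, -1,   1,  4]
λ = 4: alg = 4, geom = 2

Step 1 — factor the characteristic polynomial to read off the algebraic multiplicities:
  χ_A(x) = (x - 4)^4

Step 2 — compute geometric multiplicities via the rank-nullity identity g(λ) = n − rank(A − λI):
  rank(A − (4)·I) = 2, so dim ker(A − (4)·I) = n − 2 = 2

Summary:
  λ = 4: algebraic multiplicity = 4, geometric multiplicity = 2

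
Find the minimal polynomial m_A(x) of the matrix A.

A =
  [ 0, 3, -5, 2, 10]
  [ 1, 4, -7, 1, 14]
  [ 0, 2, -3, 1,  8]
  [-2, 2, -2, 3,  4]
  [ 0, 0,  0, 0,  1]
x^2 - 2*x + 1

The characteristic polynomial is χ_A(x) = (x - 1)^5, so the eigenvalues are known. The minimal polynomial is
  m_A(x) = Π_λ (x − λ)^{k_λ}
where k_λ is the size of the *largest* Jordan block for λ (equivalently, the smallest k with (A − λI)^k v = 0 for every generalised eigenvector v of λ).

  λ = 1: largest Jordan block has size 2, contributing (x − 1)^2

So m_A(x) = (x - 1)^2 = x^2 - 2*x + 1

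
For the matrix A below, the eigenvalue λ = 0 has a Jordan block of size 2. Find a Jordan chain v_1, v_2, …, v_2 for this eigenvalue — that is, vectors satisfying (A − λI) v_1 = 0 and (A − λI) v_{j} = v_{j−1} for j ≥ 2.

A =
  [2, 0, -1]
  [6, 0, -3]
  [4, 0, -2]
A Jordan chain for λ = 0 of length 2:
v_1 = (2, 6, 4)ᵀ
v_2 = (1, 0, 0)ᵀ

Let N = A − (0)·I. We want v_2 with N^2 v_2 = 0 but N^1 v_2 ≠ 0; then v_{j-1} := N · v_j for j = 2, …, 2.

Pick v_2 = (1, 0, 0)ᵀ.
Then v_1 = N · v_2 = (2, 6, 4)ᵀ.

Sanity check: (A − (0)·I) v_1 = (0, 0, 0)ᵀ = 0. ✓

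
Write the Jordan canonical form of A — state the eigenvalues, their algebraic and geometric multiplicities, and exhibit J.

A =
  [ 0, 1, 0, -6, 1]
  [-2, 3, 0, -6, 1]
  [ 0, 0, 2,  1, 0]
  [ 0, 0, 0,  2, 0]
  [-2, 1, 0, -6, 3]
J_2(2) ⊕ J_2(2) ⊕ J_1(2)

The characteristic polynomial is
  det(x·I − A) = x^5 - 10*x^4 + 40*x^3 - 80*x^2 + 80*x - 32 = (x - 2)^5

Eigenvalues and multiplicities (the geometric multiplicity of λ is n − rank(A − λI), which equals the number of Jordan blocks for λ):
  λ = 2: algebraic multiplicity = 5, geometric multiplicity = 3

Determining the block sizes for each eigenvalue:
  λ = 2: with am = 5 and gm = 3, the partition is not yet determined (e.g. several partitions of 5 into 3 parts exist). Let N = A − (2)·I. Computing rank(N^1) = 2, rank(N^2) = 0; the number of blocks of size ≥ j is rank(N^{j−1}) − rank(N^j), giving [3, 2]. So we have 2 block(s) of size 2, 1 block(s) of size 1 → block sizes [2, 2, 1]

Assembling the blocks gives a Jordan form
J =
  [2, 1, 0, 0, 0]
  [0, 2, 0, 0, 0]
  [0, 0, 2, 1, 0]
  [0, 0, 0, 2, 0]
  [0, 0, 0, 0, 2]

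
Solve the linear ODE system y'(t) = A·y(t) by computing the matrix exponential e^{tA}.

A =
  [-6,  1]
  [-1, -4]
e^{tA} =
  [-t*exp(-5*t) + exp(-5*t), t*exp(-5*t)]
  [-t*exp(-5*t), t*exp(-5*t) + exp(-5*t)]

Strategy: write A = P · J · P⁻¹ where J is a Jordan canonical form, so e^{tA} = P · e^{tJ} · P⁻¹, and e^{tJ} can be computed block-by-block.

A has Jordan form
J =
  [-5,  1]
  [ 0, -5]
(up to reordering of blocks).

Per-block formulas:
  For a 2×2 Jordan block J_2(-5): exp(t · J_2(-5)) = e^(-5t)·(I + t·N), where N is the 2×2 nilpotent shift.

After assembling e^{tJ} and conjugating by P, we get:

e^{tA} =
  [-t*exp(-5*t) + exp(-5*t), t*exp(-5*t)]
  [-t*exp(-5*t), t*exp(-5*t) + exp(-5*t)]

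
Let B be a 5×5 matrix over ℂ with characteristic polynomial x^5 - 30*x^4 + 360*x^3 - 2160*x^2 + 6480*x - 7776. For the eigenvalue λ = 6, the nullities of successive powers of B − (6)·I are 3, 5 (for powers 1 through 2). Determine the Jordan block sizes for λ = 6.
Block sizes for λ = 6: [2, 2, 1]

From the dimensions of kernels of powers, the number of Jordan blocks of size at least j is d_j − d_{j−1} where d_j = dim ker(N^j) (with d_0 = 0). Computing the differences gives [3, 2].
The number of blocks of size exactly k is (#blocks of size ≥ k) − (#blocks of size ≥ k + 1), so the partition is: 1 block(s) of size 1, 2 block(s) of size 2.
In nonincreasing order the block sizes are [2, 2, 1].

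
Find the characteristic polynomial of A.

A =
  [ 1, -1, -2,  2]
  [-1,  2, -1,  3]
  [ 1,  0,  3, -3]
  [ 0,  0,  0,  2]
x^4 - 8*x^3 + 24*x^2 - 32*x + 16

Expanding det(x·I − A) (e.g. by cofactor expansion or by noting that A is similar to its Jordan form J, which has the same characteristic polynomial as A) gives
  χ_A(x) = x^4 - 8*x^3 + 24*x^2 - 32*x + 16
which factors as (x - 2)^4. The eigenvalues (with algebraic multiplicities) are λ = 2 with multiplicity 4.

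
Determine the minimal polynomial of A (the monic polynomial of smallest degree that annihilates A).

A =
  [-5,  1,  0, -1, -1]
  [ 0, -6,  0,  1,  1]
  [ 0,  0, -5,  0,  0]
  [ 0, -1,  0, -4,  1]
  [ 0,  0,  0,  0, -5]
x^2 + 10*x + 25

The characteristic polynomial is χ_A(x) = (x + 5)^5, so the eigenvalues are known. The minimal polynomial is
  m_A(x) = Π_λ (x − λ)^{k_λ}
where k_λ is the size of the *largest* Jordan block for λ (equivalently, the smallest k with (A − λI)^k v = 0 for every generalised eigenvector v of λ).

  λ = -5: largest Jordan block has size 2, contributing (x + 5)^2

So m_A(x) = (x + 5)^2 = x^2 + 10*x + 25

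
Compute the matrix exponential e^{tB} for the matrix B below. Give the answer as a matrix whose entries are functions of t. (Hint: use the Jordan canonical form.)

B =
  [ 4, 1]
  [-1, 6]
e^{tB} =
  [-t*exp(5*t) + exp(5*t), t*exp(5*t)]
  [-t*exp(5*t), t*exp(5*t) + exp(5*t)]

Strategy: write B = P · J · P⁻¹ where J is a Jordan canonical form, so e^{tB} = P · e^{tJ} · P⁻¹, and e^{tJ} can be computed block-by-block.

B has Jordan form
J =
  [5, 1]
  [0, 5]
(up to reordering of blocks).

Per-block formulas:
  For a 2×2 Jordan block J_2(5): exp(t · J_2(5)) = e^(5t)·(I + t·N), where N is the 2×2 nilpotent shift.

After assembling e^{tJ} and conjugating by P, we get:

e^{tB} =
  [-t*exp(5*t) + exp(5*t), t*exp(5*t)]
  [-t*exp(5*t), t*exp(5*t) + exp(5*t)]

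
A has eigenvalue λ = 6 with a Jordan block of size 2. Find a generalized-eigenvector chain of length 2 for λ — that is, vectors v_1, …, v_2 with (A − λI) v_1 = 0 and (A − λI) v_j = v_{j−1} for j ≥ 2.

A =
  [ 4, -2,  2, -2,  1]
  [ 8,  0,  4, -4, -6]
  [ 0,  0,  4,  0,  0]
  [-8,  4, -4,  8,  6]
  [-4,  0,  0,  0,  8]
A Jordan chain for λ = 6 of length 2:
v_1 = (-2, 4, 0, -4, -4)ᵀ
v_2 = (1, 2, 0, -2, 0)ᵀ

Let N = A − (6)·I. We want v_2 with N^2 v_2 = 0 but N^1 v_2 ≠ 0; then v_{j-1} := N · v_j for j = 2, …, 2.

Pick v_2 = (1, 2, 0, -2, 0)ᵀ.
Then v_1 = N · v_2 = (-2, 4, 0, -4, -4)ᵀ.

Sanity check: (A − (6)·I) v_1 = (0, 0, 0, 0, 0)ᵀ = 0. ✓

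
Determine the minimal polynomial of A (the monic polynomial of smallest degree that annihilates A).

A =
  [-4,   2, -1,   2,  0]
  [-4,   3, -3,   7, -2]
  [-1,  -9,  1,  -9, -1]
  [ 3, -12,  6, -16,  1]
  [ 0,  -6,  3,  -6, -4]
x^3 + 12*x^2 + 48*x + 64

The characteristic polynomial is χ_A(x) = (x + 4)^5, so the eigenvalues are known. The minimal polynomial is
  m_A(x) = Π_λ (x − λ)^{k_λ}
where k_λ is the size of the *largest* Jordan block for λ (equivalently, the smallest k with (A − λI)^k v = 0 for every generalised eigenvector v of λ).

  λ = -4: largest Jordan block has size 3, contributing (x + 4)^3

So m_A(x) = (x + 4)^3 = x^3 + 12*x^2 + 48*x + 64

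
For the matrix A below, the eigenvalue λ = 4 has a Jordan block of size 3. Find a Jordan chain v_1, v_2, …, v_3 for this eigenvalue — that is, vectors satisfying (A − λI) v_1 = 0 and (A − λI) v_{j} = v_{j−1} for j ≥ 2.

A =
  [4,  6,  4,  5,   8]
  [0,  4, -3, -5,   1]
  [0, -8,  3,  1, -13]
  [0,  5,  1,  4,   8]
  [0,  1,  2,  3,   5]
A Jordan chain for λ = 4 of length 3:
v_1 = (1, 0, 0, 0, 0)ᵀ
v_2 = (6, 0, -8, 5, 1)ᵀ
v_3 = (0, 1, 0, 0, 0)ᵀ

Let N = A − (4)·I. We want v_3 with N^3 v_3 = 0 but N^2 v_3 ≠ 0; then v_{j-1} := N · v_j for j = 3, …, 2.

Pick v_3 = (0, 1, 0, 0, 0)ᵀ.
Then v_2 = N · v_3 = (6, 0, -8, 5, 1)ᵀ.
Then v_1 = N · v_2 = (1, 0, 0, 0, 0)ᵀ.

Sanity check: (A − (4)·I) v_1 = (0, 0, 0, 0, 0)ᵀ = 0. ✓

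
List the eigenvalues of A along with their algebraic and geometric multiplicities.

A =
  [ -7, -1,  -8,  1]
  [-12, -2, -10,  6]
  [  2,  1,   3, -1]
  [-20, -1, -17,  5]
λ = -5: alg = 1, geom = 1; λ = 0: alg = 2, geom = 1; λ = 4: alg = 1, geom = 1

Step 1 — factor the characteristic polynomial to read off the algebraic multiplicities:
  χ_A(x) = x^2*(x - 4)*(x + 5)

Step 2 — compute geometric multiplicities via the rank-nullity identity g(λ) = n − rank(A − λI):
  rank(A − (-5)·I) = 3, so dim ker(A − (-5)·I) = n − 3 = 1
  rank(A − (0)·I) = 3, so dim ker(A − (0)·I) = n − 3 = 1
  rank(A − (4)·I) = 3, so dim ker(A − (4)·I) = n − 3 = 1

Summary:
  λ = -5: algebraic multiplicity = 1, geometric multiplicity = 1
  λ = 0: algebraic multiplicity = 2, geometric multiplicity = 1
  λ = 4: algebraic multiplicity = 1, geometric multiplicity = 1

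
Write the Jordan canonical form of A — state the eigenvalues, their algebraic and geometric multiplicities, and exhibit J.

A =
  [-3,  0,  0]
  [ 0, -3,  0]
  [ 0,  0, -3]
J_1(-3) ⊕ J_1(-3) ⊕ J_1(-3)

The characteristic polynomial is
  det(x·I − A) = x^3 + 9*x^2 + 27*x + 27 = (x + 3)^3

Eigenvalues and multiplicities (the geometric multiplicity of λ is n − rank(A − λI), which equals the number of Jordan blocks for λ):
  λ = -3: algebraic multiplicity = 3, geometric multiplicity = 3

Determining the block sizes for each eigenvalue:
  λ = -3: gm = am = 3, so every block has size 1 → block sizes [1, 1, 1]

Assembling the blocks gives a Jordan form
J =
  [-3,  0,  0]
  [ 0, -3,  0]
  [ 0,  0, -3]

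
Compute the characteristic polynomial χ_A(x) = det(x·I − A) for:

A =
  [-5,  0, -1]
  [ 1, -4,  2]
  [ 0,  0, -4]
x^3 + 13*x^2 + 56*x + 80

Expanding det(x·I − A) (e.g. by cofactor expansion or by noting that A is similar to its Jordan form J, which has the same characteristic polynomial as A) gives
  χ_A(x) = x^3 + 13*x^2 + 56*x + 80
which factors as (x + 4)^2*(x + 5). The eigenvalues (with algebraic multiplicities) are λ = -5 with multiplicity 1, λ = -4 with multiplicity 2.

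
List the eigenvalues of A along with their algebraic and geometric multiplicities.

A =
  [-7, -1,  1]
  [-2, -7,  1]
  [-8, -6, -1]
λ = -5: alg = 3, geom = 1

Step 1 — factor the characteristic polynomial to read off the algebraic multiplicities:
  χ_A(x) = (x + 5)^3

Step 2 — compute geometric multiplicities via the rank-nullity identity g(λ) = n − rank(A − λI):
  rank(A − (-5)·I) = 2, so dim ker(A − (-5)·I) = n − 2 = 1

Summary:
  λ = -5: algebraic multiplicity = 3, geometric multiplicity = 1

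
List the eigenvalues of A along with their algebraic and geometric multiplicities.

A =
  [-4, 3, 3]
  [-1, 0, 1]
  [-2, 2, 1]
λ = -1: alg = 3, geom = 2

Step 1 — factor the characteristic polynomial to read off the algebraic multiplicities:
  χ_A(x) = (x + 1)^3

Step 2 — compute geometric multiplicities via the rank-nullity identity g(λ) = n − rank(A − λI):
  rank(A − (-1)·I) = 1, so dim ker(A − (-1)·I) = n − 1 = 2

Summary:
  λ = -1: algebraic multiplicity = 3, geometric multiplicity = 2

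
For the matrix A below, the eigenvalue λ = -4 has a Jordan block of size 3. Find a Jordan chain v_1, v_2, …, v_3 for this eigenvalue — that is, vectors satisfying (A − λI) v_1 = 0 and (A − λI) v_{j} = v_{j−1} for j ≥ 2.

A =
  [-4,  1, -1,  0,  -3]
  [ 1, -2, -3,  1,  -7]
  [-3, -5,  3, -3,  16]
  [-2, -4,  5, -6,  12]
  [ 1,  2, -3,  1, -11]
A Jordan chain for λ = -4 of length 3:
v_1 = (1, 2, -4, -3, 2)ᵀ
v_2 = (0, 1, -3, -2, 1)ᵀ
v_3 = (1, 0, 0, 0, 0)ᵀ

Let N = A − (-4)·I. We want v_3 with N^3 v_3 = 0 but N^2 v_3 ≠ 0; then v_{j-1} := N · v_j for j = 3, …, 2.

Pick v_3 = (1, 0, 0, 0, 0)ᵀ.
Then v_2 = N · v_3 = (0, 1, -3, -2, 1)ᵀ.
Then v_1 = N · v_2 = (1, 2, -4, -3, 2)ᵀ.

Sanity check: (A − (-4)·I) v_1 = (0, 0, 0, 0, 0)ᵀ = 0. ✓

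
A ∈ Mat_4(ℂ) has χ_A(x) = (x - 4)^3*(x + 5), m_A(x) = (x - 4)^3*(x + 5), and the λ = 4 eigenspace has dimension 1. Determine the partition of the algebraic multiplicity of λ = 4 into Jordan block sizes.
Block sizes for λ = 4: [3]

Step 1 — from the characteristic polynomial, algebraic multiplicity of λ = 4 is 3. From dim ker(A − (4)·I) = 1, there are exactly 1 Jordan blocks for λ = 4.
Step 2 — from the minimal polynomial, the factor (x − 4)^3 tells us the largest block for λ = 4 has size 3.
Step 3 — with total size 3, 1 blocks, and largest block 3, the block sizes (in nonincreasing order) are [3].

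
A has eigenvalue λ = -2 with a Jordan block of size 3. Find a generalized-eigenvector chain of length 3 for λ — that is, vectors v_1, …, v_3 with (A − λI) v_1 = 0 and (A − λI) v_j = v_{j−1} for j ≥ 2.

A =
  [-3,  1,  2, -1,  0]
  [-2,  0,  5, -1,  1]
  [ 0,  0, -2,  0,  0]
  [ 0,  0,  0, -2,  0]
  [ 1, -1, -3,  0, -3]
A Jordan chain for λ = -2 of length 3:
v_1 = (-1, -1, 0, 0, 0)ᵀ
v_2 = (-1, -2, 0, 0, 1)ᵀ
v_3 = (1, 0, 0, 0, 0)ᵀ

Let N = A − (-2)·I. We want v_3 with N^3 v_3 = 0 but N^2 v_3 ≠ 0; then v_{j-1} := N · v_j for j = 3, …, 2.

Pick v_3 = (1, 0, 0, 0, 0)ᵀ.
Then v_2 = N · v_3 = (-1, -2, 0, 0, 1)ᵀ.
Then v_1 = N · v_2 = (-1, -1, 0, 0, 0)ᵀ.

Sanity check: (A − (-2)·I) v_1 = (0, 0, 0, 0, 0)ᵀ = 0. ✓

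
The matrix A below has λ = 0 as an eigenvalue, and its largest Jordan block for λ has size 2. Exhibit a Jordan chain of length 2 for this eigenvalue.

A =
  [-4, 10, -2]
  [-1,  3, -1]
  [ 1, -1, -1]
A Jordan chain for λ = 0 of length 2:
v_1 = (2, 1, 1)ᵀ
v_2 = (2, 1, 0)ᵀ

Let N = A − (0)·I. We want v_2 with N^2 v_2 = 0 but N^1 v_2 ≠ 0; then v_{j-1} := N · v_j for j = 2, …, 2.

Pick v_2 = (2, 1, 0)ᵀ.
Then v_1 = N · v_2 = (2, 1, 1)ᵀ.

Sanity check: (A − (0)·I) v_1 = (0, 0, 0)ᵀ = 0. ✓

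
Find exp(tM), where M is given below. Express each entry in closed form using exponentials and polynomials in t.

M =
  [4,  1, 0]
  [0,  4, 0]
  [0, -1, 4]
e^{tM} =
  [exp(4*t), t*exp(4*t), 0]
  [0, exp(4*t), 0]
  [0, -t*exp(4*t), exp(4*t)]

Strategy: write M = P · J · P⁻¹ where J is a Jordan canonical form, so e^{tM} = P · e^{tJ} · P⁻¹, and e^{tJ} can be computed block-by-block.

M has Jordan form
J =
  [4, 1, 0]
  [0, 4, 0]
  [0, 0, 4]
(up to reordering of blocks).

Per-block formulas:
  For a 1×1 block at λ = 4: exp(t · [4]) = [e^(4t)].
  For a 2×2 Jordan block J_2(4): exp(t · J_2(4)) = e^(4t)·(I + t·N), where N is the 2×2 nilpotent shift.

After assembling e^{tJ} and conjugating by P, we get:

e^{tM} =
  [exp(4*t), t*exp(4*t), 0]
  [0, exp(4*t), 0]
  [0, -t*exp(4*t), exp(4*t)]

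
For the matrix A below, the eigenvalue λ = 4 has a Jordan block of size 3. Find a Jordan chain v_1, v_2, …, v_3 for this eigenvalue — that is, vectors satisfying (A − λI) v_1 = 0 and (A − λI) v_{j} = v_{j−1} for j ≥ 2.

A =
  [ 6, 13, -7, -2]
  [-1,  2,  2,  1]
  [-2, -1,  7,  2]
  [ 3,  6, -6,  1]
A Jordan chain for λ = 4 of length 3:
v_1 = (-1, -1, -3, 3)ᵀ
v_2 = (2, -1, -2, 3)ᵀ
v_3 = (1, 0, 0, 0)ᵀ

Let N = A − (4)·I. We want v_3 with N^3 v_3 = 0 but N^2 v_3 ≠ 0; then v_{j-1} := N · v_j for j = 3, …, 2.

Pick v_3 = (1, 0, 0, 0)ᵀ.
Then v_2 = N · v_3 = (2, -1, -2, 3)ᵀ.
Then v_1 = N · v_2 = (-1, -1, -3, 3)ᵀ.

Sanity check: (A − (4)·I) v_1 = (0, 0, 0, 0)ᵀ = 0. ✓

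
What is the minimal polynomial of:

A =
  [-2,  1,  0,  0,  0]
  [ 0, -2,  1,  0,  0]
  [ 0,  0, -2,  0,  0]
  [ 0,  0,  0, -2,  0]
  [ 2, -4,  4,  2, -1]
x^4 + 7*x^3 + 18*x^2 + 20*x + 8

The characteristic polynomial is χ_A(x) = (x + 1)*(x + 2)^4, so the eigenvalues are known. The minimal polynomial is
  m_A(x) = Π_λ (x − λ)^{k_λ}
where k_λ is the size of the *largest* Jordan block for λ (equivalently, the smallest k with (A − λI)^k v = 0 for every generalised eigenvector v of λ).

  λ = -2: largest Jordan block has size 3, contributing (x + 2)^3
  λ = -1: largest Jordan block has size 1, contributing (x + 1)

So m_A(x) = (x + 1)*(x + 2)^3 = x^4 + 7*x^3 + 18*x^2 + 20*x + 8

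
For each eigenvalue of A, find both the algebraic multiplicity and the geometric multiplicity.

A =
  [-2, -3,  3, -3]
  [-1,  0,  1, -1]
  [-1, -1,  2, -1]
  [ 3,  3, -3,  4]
λ = 1: alg = 4, geom = 3

Step 1 — factor the characteristic polynomial to read off the algebraic multiplicities:
  χ_A(x) = (x - 1)^4

Step 2 — compute geometric multiplicities via the rank-nullity identity g(λ) = n − rank(A − λI):
  rank(A − (1)·I) = 1, so dim ker(A − (1)·I) = n − 1 = 3

Summary:
  λ = 1: algebraic multiplicity = 4, geometric multiplicity = 3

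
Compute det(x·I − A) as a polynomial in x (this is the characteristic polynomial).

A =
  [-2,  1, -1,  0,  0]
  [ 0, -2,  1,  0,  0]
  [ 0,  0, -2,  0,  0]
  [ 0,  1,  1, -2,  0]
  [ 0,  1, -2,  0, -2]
x^5 + 10*x^4 + 40*x^3 + 80*x^2 + 80*x + 32

Expanding det(x·I − A) (e.g. by cofactor expansion or by noting that A is similar to its Jordan form J, which has the same characteristic polynomial as A) gives
  χ_A(x) = x^5 + 10*x^4 + 40*x^3 + 80*x^2 + 80*x + 32
which factors as (x + 2)^5. The eigenvalues (with algebraic multiplicities) are λ = -2 with multiplicity 5.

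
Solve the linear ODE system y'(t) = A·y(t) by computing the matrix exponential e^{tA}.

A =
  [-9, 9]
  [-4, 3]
e^{tA} =
  [-6*t*exp(-3*t) + exp(-3*t), 9*t*exp(-3*t)]
  [-4*t*exp(-3*t), 6*t*exp(-3*t) + exp(-3*t)]

Strategy: write A = P · J · P⁻¹ where J is a Jordan canonical form, so e^{tA} = P · e^{tJ} · P⁻¹, and e^{tJ} can be computed block-by-block.

A has Jordan form
J =
  [-3,  1]
  [ 0, -3]
(up to reordering of blocks).

Per-block formulas:
  For a 2×2 Jordan block J_2(-3): exp(t · J_2(-3)) = e^(-3t)·(I + t·N), where N is the 2×2 nilpotent shift.

After assembling e^{tJ} and conjugating by P, we get:

e^{tA} =
  [-6*t*exp(-3*t) + exp(-3*t), 9*t*exp(-3*t)]
  [-4*t*exp(-3*t), 6*t*exp(-3*t) + exp(-3*t)]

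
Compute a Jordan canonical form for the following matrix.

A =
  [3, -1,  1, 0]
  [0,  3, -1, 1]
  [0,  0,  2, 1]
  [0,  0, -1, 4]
J_2(3) ⊕ J_2(3)

The characteristic polynomial is
  det(x·I − A) = x^4 - 12*x^3 + 54*x^2 - 108*x + 81 = (x - 3)^4

Eigenvalues and multiplicities (the geometric multiplicity of λ is n − rank(A − λI), which equals the number of Jordan blocks for λ):
  λ = 3: algebraic multiplicity = 4, geometric multiplicity = 2

Determining the block sizes for each eigenvalue:
  λ = 3: with am = 4 and gm = 2, the partition is not yet determined (e.g. several partitions of 4 into 2 parts exist). Let N = A − (3)·I. Computing rank(N^1) = 2, rank(N^2) = 0; the number of blocks of size ≥ j is rank(N^{j−1}) − rank(N^j), giving [2, 2]. So we have 2 block(s) of size 2 → block sizes [2, 2]

Assembling the blocks gives a Jordan form
J =
  [3, 1, 0, 0]
  [0, 3, 0, 0]
  [0, 0, 3, 1]
  [0, 0, 0, 3]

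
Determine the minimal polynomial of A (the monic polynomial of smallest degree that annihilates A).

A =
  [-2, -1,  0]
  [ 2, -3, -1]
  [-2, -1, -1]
x^3 + 6*x^2 + 12*x + 8

The characteristic polynomial is χ_A(x) = (x + 2)^3, so the eigenvalues are known. The minimal polynomial is
  m_A(x) = Π_λ (x − λ)^{k_λ}
where k_λ is the size of the *largest* Jordan block for λ (equivalently, the smallest k with (A − λI)^k v = 0 for every generalised eigenvector v of λ).

  λ = -2: largest Jordan block has size 3, contributing (x + 2)^3

So m_A(x) = (x + 2)^3 = x^3 + 6*x^2 + 12*x + 8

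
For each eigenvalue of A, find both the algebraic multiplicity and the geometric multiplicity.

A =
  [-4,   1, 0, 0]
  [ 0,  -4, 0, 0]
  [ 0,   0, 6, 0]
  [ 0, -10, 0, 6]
λ = -4: alg = 2, geom = 1; λ = 6: alg = 2, geom = 2

Step 1 — factor the characteristic polynomial to read off the algebraic multiplicities:
  χ_A(x) = (x - 6)^2*(x + 4)^2

Step 2 — compute geometric multiplicities via the rank-nullity identity g(λ) = n − rank(A − λI):
  rank(A − (-4)·I) = 3, so dim ker(A − (-4)·I) = n − 3 = 1
  rank(A − (6)·I) = 2, so dim ker(A − (6)·I) = n − 2 = 2

Summary:
  λ = -4: algebraic multiplicity = 2, geometric multiplicity = 1
  λ = 6: algebraic multiplicity = 2, geometric multiplicity = 2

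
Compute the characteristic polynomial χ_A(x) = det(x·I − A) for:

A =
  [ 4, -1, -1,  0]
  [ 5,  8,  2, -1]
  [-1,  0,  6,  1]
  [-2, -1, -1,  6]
x^4 - 24*x^3 + 216*x^2 - 864*x + 1296

Expanding det(x·I − A) (e.g. by cofactor expansion or by noting that A is similar to its Jordan form J, which has the same characteristic polynomial as A) gives
  χ_A(x) = x^4 - 24*x^3 + 216*x^2 - 864*x + 1296
which factors as (x - 6)^4. The eigenvalues (with algebraic multiplicities) are λ = 6 with multiplicity 4.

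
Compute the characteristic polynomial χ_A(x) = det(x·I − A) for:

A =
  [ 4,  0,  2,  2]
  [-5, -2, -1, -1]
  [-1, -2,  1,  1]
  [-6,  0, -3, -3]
x^4

Expanding det(x·I − A) (e.g. by cofactor expansion or by noting that A is similar to its Jordan form J, which has the same characteristic polynomial as A) gives
  χ_A(x) = x^4
which factors as x^4. The eigenvalues (with algebraic multiplicities) are λ = 0 with multiplicity 4.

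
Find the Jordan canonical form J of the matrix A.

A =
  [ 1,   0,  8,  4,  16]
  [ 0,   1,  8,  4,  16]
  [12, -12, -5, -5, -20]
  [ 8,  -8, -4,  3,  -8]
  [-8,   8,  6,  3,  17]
J_1(1) ⊕ J_1(1) ⊕ J_2(5) ⊕ J_1(5)

The characteristic polynomial is
  det(x·I − A) = x^5 - 17*x^4 + 106*x^3 - 290*x^2 + 325*x - 125 = (x - 5)^3*(x - 1)^2

Eigenvalues and multiplicities (the geometric multiplicity of λ is n − rank(A − λI), which equals the number of Jordan blocks for λ):
  λ = 1: algebraic multiplicity = 2, geometric multiplicity = 2
  λ = 5: algebraic multiplicity = 3, geometric multiplicity = 2

Determining the block sizes for each eigenvalue:
  λ = 1: gm = am = 2, so every block has size 1 → block sizes [1, 1]
  λ = 5: 2 blocks summing to 3 forces exactly one block of size 2 and the rest size 1 → block sizes [2, 1]

Assembling the blocks gives a Jordan form
J =
  [1, 0, 0, 0, 0]
  [0, 1, 0, 0, 0]
  [0, 0, 5, 1, 0]
  [0, 0, 0, 5, 0]
  [0, 0, 0, 0, 5]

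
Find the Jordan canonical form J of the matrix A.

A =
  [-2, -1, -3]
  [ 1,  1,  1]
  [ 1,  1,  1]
J_3(0)

The characteristic polynomial is
  det(x·I − A) = x^3

Eigenvalues and multiplicities (the geometric multiplicity of λ is n − rank(A − λI), which equals the number of Jordan blocks for λ):
  λ = 0: algebraic multiplicity = 3, geometric multiplicity = 1

Determining the block sizes for each eigenvalue:
  λ = 0: one block (gm = 1), so the single block has size am = 3 → block sizes [3]

Assembling the blocks gives a Jordan form
J =
  [0, 1, 0]
  [0, 0, 1]
  [0, 0, 0]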